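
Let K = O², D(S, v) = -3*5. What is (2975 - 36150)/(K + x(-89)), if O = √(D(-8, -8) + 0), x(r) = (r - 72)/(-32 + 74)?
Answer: 199050/113 ≈ 1761.5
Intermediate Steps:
D(S, v) = -15
x(r) = -12/7 + r/42 (x(r) = (-72 + r)/42 = (-72 + r)*(1/42) = -12/7 + r/42)
O = I*√15 (O = √(-15 + 0) = √(-15) = I*√15 ≈ 3.873*I)
K = -15 (K = (I*√15)² = -15)
(2975 - 36150)/(K + x(-89)) = (2975 - 36150)/(-15 + (-12/7 + (1/42)*(-89))) = -33175/(-15 + (-12/7 - 89/42)) = -33175/(-15 - 23/6) = -33175/(-113/6) = -33175*(-6/113) = 199050/113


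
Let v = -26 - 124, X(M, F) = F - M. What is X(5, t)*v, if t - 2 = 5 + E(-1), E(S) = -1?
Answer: -150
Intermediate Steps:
t = 6 (t = 2 + (5 - 1) = 2 + 4 = 6)
v = -150
X(5, t)*v = (6 - 1*5)*(-150) = (6 - 5)*(-150) = 1*(-150) = -150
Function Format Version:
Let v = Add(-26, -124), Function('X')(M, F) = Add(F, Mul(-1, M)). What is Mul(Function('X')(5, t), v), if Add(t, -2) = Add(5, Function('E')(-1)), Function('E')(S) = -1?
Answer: -150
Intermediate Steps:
t = 6 (t = Add(2, Add(5, -1)) = Add(2, 4) = 6)
v = -150
Mul(Function('X')(5, t), v) = Mul(Add(6, Mul(-1, 5)), -150) = Mul(Add(6, -5), -150) = Mul(1, -150) = -150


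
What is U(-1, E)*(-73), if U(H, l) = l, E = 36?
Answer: -2628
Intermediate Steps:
U(-1, E)*(-73) = 36*(-73) = -2628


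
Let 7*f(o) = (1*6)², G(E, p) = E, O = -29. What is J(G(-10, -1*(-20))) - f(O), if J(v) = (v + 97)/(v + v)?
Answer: -1329/140 ≈ -9.4929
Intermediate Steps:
J(v) = (97 + v)/(2*v) (J(v) = (97 + v)/((2*v)) = (97 + v)*(1/(2*v)) = (97 + v)/(2*v))
f(o) = 36/7 (f(o) = (1*6)²/7 = (⅐)*6² = (⅐)*36 = 36/7)
J(G(-10, -1*(-20))) - f(O) = (½)*(97 - 10)/(-10) - 1*36/7 = (½)*(-⅒)*87 - 36/7 = -87/20 - 36/7 = -1329/140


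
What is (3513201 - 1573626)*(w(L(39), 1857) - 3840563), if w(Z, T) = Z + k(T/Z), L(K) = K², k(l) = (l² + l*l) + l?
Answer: -638004335113462075/85683 ≈ -7.4461e+12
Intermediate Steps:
k(l) = l + 2*l² (k(l) = (l² + l²) + l = 2*l² + l = l + 2*l²)
w(Z, T) = Z + T*(1 + 2*T/Z)/Z (w(Z, T) = Z + (T/Z)*(1 + 2*(T/Z)) = Z + (T/Z)*(1 + 2*T/Z) = Z + T*(1 + 2*T/Z)/Z)
(3513201 - 1573626)*(w(L(39), 1857) - 3840563) = (3513201 - 1573626)*(((39²)³ + 1857*(39² + 2*1857))/(39²)² - 3840563) = 1939575*((1521³ + 1857*(1521 + 3714))/1521² - 3840563) = 1939575*((3518743761 + 1857*5235)/2313441 - 3840563) = 1939575*((3518743761 + 9721395)/2313441 - 3840563) = 1939575*((1/2313441)*3528465156 - 3840563) = 1939575*(392051684/257049 - 3840563) = 1939575*(-986820826903/257049) = -638004335113462075/85683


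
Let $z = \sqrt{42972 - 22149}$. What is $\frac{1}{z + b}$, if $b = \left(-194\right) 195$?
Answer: $- \frac{12610}{477029359} - \frac{\sqrt{20823}}{1431088077} \approx -2.6535 \cdot 10^{-5}$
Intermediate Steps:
$b = -37830$
$z = \sqrt{20823}$ ($z = \sqrt{42972 - 22149} = \sqrt{20823} \approx 144.3$)
$\frac{1}{z + b} = \frac{1}{\sqrt{20823} - 37830} = \frac{1}{-37830 + \sqrt{20823}}$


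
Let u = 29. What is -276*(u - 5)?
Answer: -6624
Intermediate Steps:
-276*(u - 5) = -276*(29 - 5) = -276*24 = -6*1104 = -6624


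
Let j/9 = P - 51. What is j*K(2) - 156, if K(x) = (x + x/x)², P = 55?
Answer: 168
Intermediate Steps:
K(x) = (1 + x)² (K(x) = (x + 1)² = (1 + x)²)
j = 36 (j = 9*(55 - 51) = 9*4 = 36)
j*K(2) - 156 = 36*(1 + 2)² - 156 = 36*3² - 156 = 36*9 - 156 = 324 - 156 = 168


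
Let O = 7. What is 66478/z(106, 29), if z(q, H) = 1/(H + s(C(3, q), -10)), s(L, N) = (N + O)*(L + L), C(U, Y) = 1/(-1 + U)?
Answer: 1728428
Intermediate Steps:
s(L, N) = 2*L*(7 + N) (s(L, N) = (N + 7)*(L + L) = (7 + N)*(2*L) = 2*L*(7 + N))
z(q, H) = 1/(-3 + H) (z(q, H) = 1/(H + 2*(7 - 10)/(-1 + 3)) = 1/(H + 2*(-3)/2) = 1/(H + 2*(½)*(-3)) = 1/(H - 3) = 1/(-3 + H))
66478/z(106, 29) = 66478/(1/(-3 + 29)) = 66478/(1/26) = 66478*26 = 1728428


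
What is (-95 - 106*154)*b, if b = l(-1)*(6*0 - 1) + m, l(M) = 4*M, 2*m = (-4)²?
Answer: -197028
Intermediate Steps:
m = 8 (m = (½)*(-4)² = (½)*16 = 8)
b = 12 (b = (4*(-1))*(6*0 - 1) + 8 = -4*(0 - 1) + 8 = -4*(-1) + 8 = 4 + 8 = 12)
(-95 - 106*154)*b = (-95 - 106*154)*12 = (-95 - 16324)*12 = -16419*12 = -197028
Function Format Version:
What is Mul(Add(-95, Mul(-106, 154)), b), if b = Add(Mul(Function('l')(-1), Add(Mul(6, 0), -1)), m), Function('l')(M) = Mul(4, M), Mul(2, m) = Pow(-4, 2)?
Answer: -197028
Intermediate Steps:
m = 8 (m = Mul(Rational(1, 2), Pow(-4, 2)) = Mul(Rational(1, 2), 16) = 8)
b = 12 (b = Add(Mul(Mul(4, -1), Add(Mul(6, 0), -1)), 8) = Add(Mul(-4, Add(0, -1)), 8) = Add(Mul(-4, -1), 8) = Add(4, 8) = 12)
Mul(Add(-95, Mul(-106, 154)), b) = Mul(Add(-95, Mul(-106, 154)), 12) = Mul(Add(-95, -16324), 12) = Mul(-16419, 12) = -197028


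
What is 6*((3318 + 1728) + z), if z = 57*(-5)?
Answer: 28566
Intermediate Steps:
z = -285
6*((3318 + 1728) + z) = 6*((3318 + 1728) - 285) = 6*(5046 - 285) = 6*4761 = 28566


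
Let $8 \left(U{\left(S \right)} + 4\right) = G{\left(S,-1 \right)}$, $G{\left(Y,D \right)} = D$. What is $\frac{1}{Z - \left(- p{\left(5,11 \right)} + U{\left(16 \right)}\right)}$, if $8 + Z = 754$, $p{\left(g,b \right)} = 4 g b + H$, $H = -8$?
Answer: $\frac{8}{7697} \approx 0.0010394$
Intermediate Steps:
$p{\left(g,b \right)} = -8 + 4 b g$ ($p{\left(g,b \right)} = 4 g b - 8 = 4 b g - 8 = -8 + 4 b g$)
$U{\left(S \right)} = - \frac{33}{8}$ ($U{\left(S \right)} = -4 + \frac{1}{8} \left(-1\right) = -4 - \frac{1}{8} = - \frac{33}{8}$)
$Z = 746$ ($Z = -8 + 754 = 746$)
$\frac{1}{Z - \left(- p{\left(5,11 \right)} + U{\left(16 \right)}\right)} = \frac{1}{746 - \left(\frac{31}{8} - 220\right)} = \frac{1}{746 + \left(\left(-8 + 220\right) + \frac{33}{8}\right)} = \frac{1}{746 + \left(212 + \frac{33}{8}\right)} = \frac{1}{746 + \frac{1729}{8}} = \frac{1}{\frac{7697}{8}} = \frac{8}{7697}$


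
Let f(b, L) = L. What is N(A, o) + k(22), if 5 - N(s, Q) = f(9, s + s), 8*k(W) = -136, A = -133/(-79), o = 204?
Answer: -1214/79 ≈ -15.367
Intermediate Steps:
A = 133/79 (A = -133*(-1/79) = 133/79 ≈ 1.6835)
k(W) = -17 (k(W) = (1/8)*(-136) = -17)
N(s, Q) = 5 - 2*s (N(s, Q) = 5 - (s + s) = 5 - 2*s)
N(A, o) + k(22) = (5 - 2*133/79) - 17 = (5 - 266/79) - 17 = 129/79 - 17 = -1214/79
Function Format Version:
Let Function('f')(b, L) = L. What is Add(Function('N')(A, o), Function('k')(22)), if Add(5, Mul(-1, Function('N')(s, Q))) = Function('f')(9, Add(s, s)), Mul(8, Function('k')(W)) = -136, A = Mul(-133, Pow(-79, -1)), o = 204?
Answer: Rational(-1214, 79) ≈ -15.367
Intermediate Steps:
A = Rational(133, 79) (A = Mul(-133, Rational(-1, 79)) = Rational(133, 79) ≈ 1.6835)
Function('k')(W) = -17 (Function('k')(W) = Mul(Rational(1, 8), -136) = -17)
Function('N')(s, Q) = Add(5, Mul(-2, s)) (Function('N')(s, Q) = Add(5, Mul(-1, Add(s, s))) = Add(5, Mul(-1, Mul(2, s))) = Add(5, Mul(-2, s)))
Add(Function('N')(A, o), Function('k')(22)) = Add(Add(5, Mul(-2, Rational(133, 79))), -17) = Add(Add(5, Rational(-266, 79)), -17) = Add(Rational(129, 79), -17) = Rational(-1214, 79)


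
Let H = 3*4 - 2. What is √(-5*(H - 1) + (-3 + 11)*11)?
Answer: √43 ≈ 6.5574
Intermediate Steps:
H = 10 (H = 12 - 2 = 10)
√(-5*(H - 1) + (-3 + 11)*11) = √(-5*(10 - 1) + (-3 + 11)*11) = √(-5*9 + 8*11) = √(-45 + 88) = √43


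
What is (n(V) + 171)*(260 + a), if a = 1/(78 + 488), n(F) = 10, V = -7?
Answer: 26636141/566 ≈ 47060.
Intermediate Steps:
a = 1/566 ≈ 0.0017668
(n(V) + 171)*(260 + a) = (10 + 171)*(260 + 1/566) = 181*(147161/566) = 26636141/566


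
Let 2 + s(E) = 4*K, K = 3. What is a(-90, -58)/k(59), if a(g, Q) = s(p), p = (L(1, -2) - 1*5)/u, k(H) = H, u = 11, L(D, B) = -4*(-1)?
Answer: 10/59 ≈ 0.16949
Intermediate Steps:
L(D, B) = 4
p = -1/11 (p = (4 - 1*5)/11 = (4 - 5)*(1/11) = -1*1/11 = -1/11 ≈ -0.090909)
s(E) = 10 (s(E) = -2 + 4*3 = -2 + 12 = 10)
a(g, Q) = 10
a(-90, -58)/k(59) = 10/59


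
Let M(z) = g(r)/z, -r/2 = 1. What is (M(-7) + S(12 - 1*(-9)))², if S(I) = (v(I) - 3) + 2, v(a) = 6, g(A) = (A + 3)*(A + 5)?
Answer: 1024/49 ≈ 20.898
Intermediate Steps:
r = -2 (r = -2*1 = -2)
g(A) = (3 + A)*(5 + A)
S(I) = 5 (S(I) = (6 - 3) + 2 = 3 + 2 = 5)
M(z) = 3/z (M(z) = (15 + (-2)² + 8*(-2))/z = (15 + 4 - 16)/z = 3/z)
(M(-7) + S(12 - 1*(-9)))² = (3/(-7) + 5)² = (3*(-⅐) + 5)² = (-3/7 + 5)² = (32/7)² = 1024/49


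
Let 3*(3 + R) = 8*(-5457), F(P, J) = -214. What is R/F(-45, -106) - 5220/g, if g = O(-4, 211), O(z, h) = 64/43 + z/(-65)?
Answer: -254932195/77254 ≈ -3299.9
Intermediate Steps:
R = -14555 (R = -3 + (8*(-5457))/3 = -3 + (1/3)*(-43656) = -3 - 14552 = -14555)
O(z, h) = 64/43 - z/65 (O(z, h) = 64*(1/43) + z*(-1/65) = 64/43 - z/65)
g = 4332/2795 (g = 64/43 - 1/65*(-4) = 64/43 + 4/65 = 4332/2795 ≈ 1.5499)
R/F(-45, -106) - 5220/g = -14555/(-214) - 5220/4332/2795 = -14555*(-1/214) - 5220*2795/4332 = 14555/214 - 1215825/361 = -254932195/77254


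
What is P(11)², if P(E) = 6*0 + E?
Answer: 121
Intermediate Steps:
P(E) = E (P(E) = 0 + E = E)
P(11)² = 11² = 121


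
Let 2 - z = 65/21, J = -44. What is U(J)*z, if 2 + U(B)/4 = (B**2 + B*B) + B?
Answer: -351992/21 ≈ -16762.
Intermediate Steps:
z = -23/21 (z = 2 - 65/21 = -23/21 ≈ -1.0952)
U(B) = -8 + 4*B + 8*B**2 (U(B) = -8 + 4*((B**2 + B*B) + B) = -8 + 4*((B**2 + B**2) + B) = -8 + 4*(2*B**2 + B) = -8 + 4*(B + 2*B**2) = -8 + (4*B + 8*B**2) = -8 + 4*B + 8*B**2)
U(J)*z = (-8 + 4*(-44) + 8*(-44)**2)*(-23/21) = (-8 - 176 + 8*1936)*(-23/21) = (-8 - 176 + 15488)*(-23/21) = 15304*(-23/21) = -351992/21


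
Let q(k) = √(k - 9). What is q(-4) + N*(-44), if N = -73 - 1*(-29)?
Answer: 1936 + I*√13 ≈ 1936.0 + 3.6056*I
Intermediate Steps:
N = -44 (N = -73 + 29 = -44)
q(k) = √(-9 + k)
q(-4) + N*(-44) = √(-9 - 4) - 44*(-44) = √(-13) + 1936 = I*√13 + 1936 = 1936 + I*√13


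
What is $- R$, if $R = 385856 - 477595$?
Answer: $91739$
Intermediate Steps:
$R = -91739$ ($R = 385856 - 477595 = -91739$)
$- R = \left(-1\right) \left(-91739\right) = 91739$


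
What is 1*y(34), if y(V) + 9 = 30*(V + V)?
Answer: 2031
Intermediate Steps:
y(V) = -9 + 60*V (y(V) = -9 + 30*(V + V) = -9 + 30*(2*V) = -9 + 60*V)
1*y(34) = 1*(-9 + 60*34) = 1*(-9 + 2040) = 1*2031 = 2031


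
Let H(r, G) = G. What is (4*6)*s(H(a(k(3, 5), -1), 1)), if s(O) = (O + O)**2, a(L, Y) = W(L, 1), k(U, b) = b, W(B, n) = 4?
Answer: 96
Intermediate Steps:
a(L, Y) = 4
s(O) = 4*O**2 (s(O) = (2*O)**2 = 4*O**2)
(4*6)*s(H(a(k(3, 5), -1), 1)) = (4*6)*(4*1**2) = 24*(4*1) = 24*4 = 96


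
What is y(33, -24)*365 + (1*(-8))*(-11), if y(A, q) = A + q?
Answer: 3373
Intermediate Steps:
y(33, -24)*365 + (1*(-8))*(-11) = (33 - 24)*365 + (1*(-8))*(-11) = 9*365 - 8*(-11) = 3285 + 88 = 3373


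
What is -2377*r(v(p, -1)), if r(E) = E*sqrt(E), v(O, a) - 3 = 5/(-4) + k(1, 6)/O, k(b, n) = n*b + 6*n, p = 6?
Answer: -83195*sqrt(35)/8 ≈ -61524.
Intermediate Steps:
k(b, n) = 6*n + b*n (k(b, n) = b*n + 6*n = 6*n + b*n)
v(O, a) = 7/4 + 42/O (v(O, a) = 3 + (5/(-4) + (6*(6 + 1))/O) = 3 + (5*(-1/4) + (6*7)/O) = 3 + (-5/4 + 42/O) = 7/4 + 42/O)
r(E) = E**(3/2)
-2377*r(v(p, -1)) = -2377*(7/4 + 42/6)**(3/2) = -2377*(7/4 + 42*(1/6))**(3/2) = -2377*(7/4 + 7)**(3/2) = -83195*sqrt(35)/8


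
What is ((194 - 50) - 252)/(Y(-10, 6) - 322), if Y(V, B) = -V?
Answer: 9/26 ≈ 0.34615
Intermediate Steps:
((194 - 50) - 252)/(Y(-10, 6) - 322) = ((194 - 50) - 252)/(-1*(-10) - 322) = (144 - 252)/(10 - 322) = -108/(-312) = -108*(-1/312) = 9/26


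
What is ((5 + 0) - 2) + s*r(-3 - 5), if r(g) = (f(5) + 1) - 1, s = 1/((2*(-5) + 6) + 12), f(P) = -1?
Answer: 23/8 ≈ 2.8750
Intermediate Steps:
s = 1/8 (s = 1/((-10 + 6) + 12) = 1/(-4 + 12) = 1/8 ≈ 0.12500)
r(g) = -1 (r(g) = (-1 + 1) - 1 = 0 - 1 = -1)
((5 + 0) - 2) + s*r(-3 - 5) = ((5 + 0) - 2) + (1/8)*(-1) = (5 - 2) - 1/8 = 3 - 1/8 = 23/8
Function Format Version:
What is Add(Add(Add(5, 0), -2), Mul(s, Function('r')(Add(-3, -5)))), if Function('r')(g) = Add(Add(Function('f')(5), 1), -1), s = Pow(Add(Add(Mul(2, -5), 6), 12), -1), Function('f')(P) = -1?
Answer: Rational(23, 8) ≈ 2.8750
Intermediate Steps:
s = Rational(1, 8) (s = Pow(Add(Add(-10, 6), 12), -1) = Pow(Add(-4, 12), -1) = Pow(8, -1) = Rational(1, 8) ≈ 0.12500)
Function('r')(g) = -1 (Function('r')(g) = Add(Add(-1, 1), -1) = Add(0, -1) = -1)
Add(Add(Add(5, 0), -2), Mul(s, Function('r')(Add(-3, -5)))) = Add(Add(Add(5, 0), -2), Mul(Rational(1, 8), -1)) = Add(Add(5, -2), Rational(-1, 8)) = Add(3, Rational(-1, 8)) = Rational(23, 8)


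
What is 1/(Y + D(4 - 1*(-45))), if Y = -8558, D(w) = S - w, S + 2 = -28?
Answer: -1/8637 ≈ -0.00011578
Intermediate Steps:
S = -30 (S = -2 - 28 = -30)
D(w) = -30 - w
1/(Y + D(4 - 1*(-45))) = 1/(-8558 + (-30 - (4 - 1*(-45)))) = 1/(-8558 + (-30 - (4 + 45))) = 1/(-8558 + (-30 - 1*49)) = 1/(-8558 + (-30 - 49)) = 1/(-8558 - 79) = 1/(-8637) = -1/8637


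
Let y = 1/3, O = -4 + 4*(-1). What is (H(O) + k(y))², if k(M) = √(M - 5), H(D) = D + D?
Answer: (48 - I*√42)²/9 ≈ 251.33 - 69.128*I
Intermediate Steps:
O = -8 (O = -4 - 4 = -8)
H(D) = 2*D
y = ⅓ ≈ 0.33333
k(M) = √(-5 + M)
(H(O) + k(y))² = (2*(-8) + √(-5 + ⅓))² = (-16 + √(-14/3))² = (-16 + I*√42/3)²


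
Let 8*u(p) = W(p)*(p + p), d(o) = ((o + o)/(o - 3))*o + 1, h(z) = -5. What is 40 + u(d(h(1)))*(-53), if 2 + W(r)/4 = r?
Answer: -31637/16 ≈ -1977.3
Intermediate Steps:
W(r) = -8 + 4*r
d(o) = 1 + 2*o**2/(-3 + o) (d(o) = ((2*o)/(-3 + o))*o + 1 = (2*o/(-3 + o))*o + 1 = 2*o**2/(-3 + o) + 1 = 1 + 2*o**2/(-3 + o))
u(p) = p*(-8 + 4*p)/4 (u(p) = ((-8 + 4*p)*(p + p))/8 = ((-8 + 4*p)*(2*p))/8 = (2*p*(-8 + 4*p))/8 = p*(-8 + 4*p)/4)
40 + u(d(h(1)))*(-53) = 40 + (((-3 - 5 + 2*(-5)**2)/(-3 - 5))*(-2 + (-3 - 5 + 2*(-5)**2)/(-3 - 5)))*(-53) = 40 + (((-3 - 5 + 2*25)/(-8))*(-2 + (-3 - 5 + 2*25)/(-8)))*(-53) = 40 + ((-(-3 - 5 + 50)/8)*(-2 - (-3 - 5 + 50)/8))*(-53) = 40 + ((-1/8*42)*(-2 - 1/8*42))*(-53) = 40 - 21*(-2 - 21/4)/4*(-53) = 40 - 21/4*(-29/4)*(-53) = 40 + (609/16)*(-53) = 40 - 32277/16 = -31637/16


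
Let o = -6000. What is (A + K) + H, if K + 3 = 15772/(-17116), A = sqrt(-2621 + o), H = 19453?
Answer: 83222607/4279 + I*sqrt(8621) ≈ 19449.0 + 92.849*I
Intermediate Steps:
A = I*sqrt(8621) (A = sqrt(-2621 - 6000) = sqrt(-8621) = I*sqrt(8621) ≈ 92.849*I)
K = -16780/4279 (K = -3 + 15772/(-17116) = -3 + 15772*(-1/17116) = -3 - 3943/4279 = -16780/4279 ≈ -3.9215)
(A + K) + H = (I*sqrt(8621) - 16780/4279) + 19453 = (-16780/4279 + I*sqrt(8621)) + 19453 = 83222607/4279 + I*sqrt(8621)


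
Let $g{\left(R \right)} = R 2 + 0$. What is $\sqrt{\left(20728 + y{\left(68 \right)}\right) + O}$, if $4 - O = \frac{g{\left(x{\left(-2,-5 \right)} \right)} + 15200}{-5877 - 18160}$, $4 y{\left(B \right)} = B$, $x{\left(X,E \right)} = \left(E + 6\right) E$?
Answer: $\frac{\sqrt{6483865739}}{559} \approx 144.05$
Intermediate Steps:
$x{\left(X,E \right)} = E \left(6 + E\right)$ ($x{\left(X,E \right)} = \left(6 + E\right) E = E \left(6 + E\right)$)
$g{\left(R \right)} = 2 R$ ($g{\left(R \right)} = 2 R + 0 = 2 R$)
$y{\left(B \right)} = \frac{B}{4}$
$O = \frac{111338}{24037}$ ($O = 4 - \frac{2 \left(- 5 \left(6 - 5\right)\right) + 15200}{-5877 - 18160} = 4 - \frac{2 \left(\left(-5\right) 1\right) + 15200}{-24037} = 4 - \left(2 \left(-5\right) + 15200\right) \left(- \frac{1}{24037}\right) = 4 - \left(-10 + 15200\right) \left(- \frac{1}{24037}\right) = 4 - 15190 \left(- \frac{1}{24037}\right) = 4 - - \frac{15190}{24037} = 4 + \frac{15190}{24037} = \frac{111338}{24037} \approx 4.6319$)
$\sqrt{\left(20728 + y{\left(68 \right)}\right) + O} = \sqrt{\left(20728 + \frac{1}{4} \cdot 68\right) + \frac{111338}{24037}} = \sqrt{\left(20728 + 17\right) + \frac{111338}{24037}} = \sqrt{20745 + \frac{111338}{24037}} = \sqrt{\frac{498758903}{24037}} = \frac{\sqrt{6483865739}}{559}$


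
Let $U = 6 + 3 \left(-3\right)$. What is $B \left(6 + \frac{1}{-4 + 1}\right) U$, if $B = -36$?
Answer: $612$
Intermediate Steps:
$U = -3$ ($U = 6 - 9 = -3$)
$B \left(6 + \frac{1}{-4 + 1}\right) U = - 36 \left(6 + \frac{1}{-4 + 1}\right) \left(-3\right) = - 36 \left(6 + \frac{1}{-3}\right) \left(-3\right) = - 36 \left(6 - \frac{1}{3}\right) \left(-3\right) = - 36 \cdot \frac{17}{3} \left(-3\right) = \left(-36\right) \left(-17\right) = 612$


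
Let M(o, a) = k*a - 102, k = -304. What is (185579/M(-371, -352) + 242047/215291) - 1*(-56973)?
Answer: 1311350680296629/23015899646 ≈ 56976.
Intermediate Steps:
M(o, a) = -102 - 304*a (M(o, a) = -304*a - 102 = -102 - 304*a)
(185579/M(-371, -352) + 242047/215291) - 1*(-56973) = (185579/(-102 - 304*(-352)) + 242047/215291) - 1*(-56973) = (185579/(-102 + 107008) + 242047*(1/215291)) + 56973 = (185579/106906 + 242047/215291) + 56973 = 65829765071/23015899646 + 56973 = 1311350680296629/23015899646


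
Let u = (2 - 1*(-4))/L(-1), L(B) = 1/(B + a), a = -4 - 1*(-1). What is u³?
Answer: -13824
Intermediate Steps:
a = -3 (a = -4 + 1 = -3)
L(B) = 1/(-3 + B) (L(B) = 1/(B - 3) = 1/(-3 + B))
u = -24 (u = (2 - 1*(-4))/(1/(-3 - 1)) = (2 + 4)/(1/(-4)) = 6/(-¼) = 6*(-4) = -24)
u³ = (-24)³ = -13824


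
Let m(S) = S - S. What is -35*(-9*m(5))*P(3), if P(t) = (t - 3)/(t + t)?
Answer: 0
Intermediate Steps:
P(t) = (-3 + t)/(2*t) (P(t) = (-3 + t)/((2*t)) = (-3 + t)*(1/(2*t)) = (-3 + t)/(2*t))
m(S) = 0
-35*(-9*m(5))*P(3) = -35*(-9*0)*(1/2)*(-3 + 3)/3 = -0*(1/2)*(1/3)*0 = -0*0 = -35*0 = 0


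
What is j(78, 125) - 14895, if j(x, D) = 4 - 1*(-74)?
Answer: -14817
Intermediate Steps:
j(x, D) = 78 (j(x, D) = 4 + 74 = 78)
j(78, 125) - 14895 = 78 - 14895 = -14817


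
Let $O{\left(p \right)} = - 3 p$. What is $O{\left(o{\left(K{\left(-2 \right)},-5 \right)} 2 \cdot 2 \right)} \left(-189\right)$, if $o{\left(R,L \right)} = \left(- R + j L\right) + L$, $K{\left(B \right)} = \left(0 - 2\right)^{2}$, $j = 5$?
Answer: $-77112$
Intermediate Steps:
$K{\left(B \right)} = 4$ ($K{\left(B \right)} = \left(-2\right)^{2} = 4$)
$o{\left(R,L \right)} = - R + 6 L$ ($o{\left(R,L \right)} = \left(- R + 5 L\right) + L = - R + 6 L$)
$O{\left(o{\left(K{\left(-2 \right)},-5 \right)} 2 \cdot 2 \right)} \left(-189\right) = - 3 \left(\left(-1\right) 4 + 6 \left(-5\right)\right) 2 \cdot 2 \left(-189\right) = - 3 \left(-4 - 30\right) 2 \cdot 2 \left(-189\right) = - 3 \left(-34\right) 2 \cdot 2 \left(-189\right) = - 3 \left(\left(-68\right) 2\right) \left(-189\right) = \left(-3\right) \left(-136\right) \left(-189\right) = 408 \left(-189\right) = -77112$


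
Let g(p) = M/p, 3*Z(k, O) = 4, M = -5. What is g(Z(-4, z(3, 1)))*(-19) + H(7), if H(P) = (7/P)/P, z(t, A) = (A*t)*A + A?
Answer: 1999/28 ≈ 71.393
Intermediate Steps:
z(t, A) = A + t*A² (z(t, A) = t*A² + A = A + t*A²)
Z(k, O) = 4/3 (Z(k, O) = (⅓)*4 = 4/3)
g(p) = -5/p
H(P) = 7/P²
g(Z(-4, z(3, 1)))*(-19) + H(7) = -5/4/3*(-19) + 7/7² = -5*¾*(-19) + 7*(1/49) = -15/4*(-19) + ⅐ = 285/4 + ⅐ = 1999/28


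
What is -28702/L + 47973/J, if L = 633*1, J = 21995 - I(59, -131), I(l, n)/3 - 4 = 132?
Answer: -589223165/13664571 ≈ -43.120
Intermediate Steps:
I(l, n) = 408 (I(l, n) = 12 + 3*132 = 12 + 396 = 408)
J = 21587 (J = 21995 - 1*408 = 21995 - 408 = 21587)
L = 633
-28702/L + 47973/J = -28702/633 + 47973/21587 = -589223165/13664571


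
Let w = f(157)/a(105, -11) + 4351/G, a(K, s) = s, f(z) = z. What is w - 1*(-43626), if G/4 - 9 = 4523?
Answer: 790597743/18128 ≈ 43612.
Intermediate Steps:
G = 18128 (G = 36 + 4*4523 = 36 + 18092 = 18128)
w = -254385/18128 (w = 157/(-11) + 4351/18128 = 157*(-1/11) + 4351*(1/18128) = -157/11 + 4351/18128 = -254385/18128 ≈ -14.033)
w - 1*(-43626) = -254385/18128 - 1*(-43626) = -254385/18128 + 43626 = 790597743/18128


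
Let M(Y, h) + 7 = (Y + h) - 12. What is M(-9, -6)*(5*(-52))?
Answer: 8840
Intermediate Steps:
M(Y, h) = -19 + Y + h (M(Y, h) = -7 + ((Y + h) - 12) = -7 + (-12 + Y + h) = -19 + Y + h)
M(-9, -6)*(5*(-52)) = (-19 - 9 - 6)*(5*(-52)) = -34*(-260) = 8840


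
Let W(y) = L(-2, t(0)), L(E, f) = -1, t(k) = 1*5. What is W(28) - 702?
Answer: -703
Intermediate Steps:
t(k) = 5
W(y) = -1
W(28) - 702 = -1 - 702 = -703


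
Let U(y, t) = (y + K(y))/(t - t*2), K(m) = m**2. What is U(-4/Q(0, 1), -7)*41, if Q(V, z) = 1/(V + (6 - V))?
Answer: 22632/7 ≈ 3233.1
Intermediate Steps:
Q(V, z) = 1/6
U(y, t) = -(y + y**2)/t (U(y, t) = (y + y**2)/(t - t*2) = (y + y**2)/(t - 2*t) = (y + y**2)/((-t)) = (y + y**2)*(-1/t) = -(y + y**2)/t)
U(-4/Q(0, 1), -7)*41 = (-4/1/6*(-1 - (-4)/1/6)/(-7))*41 = (-4*6*(-1/7)*(-1 - (-4)*6))*41 = -24*(-1/7)*(-1 - 1*(-24))*41 = -24*(-1/7)*(-1 + 24)*41 = -24*(-1/7)*23*41 = (552/7)*41 = 22632/7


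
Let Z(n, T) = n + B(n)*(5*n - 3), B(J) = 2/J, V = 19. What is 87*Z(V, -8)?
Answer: 47415/19 ≈ 2495.5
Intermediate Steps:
Z(n, T) = n + 2*(-3 + 5*n)/n (Z(n, T) = n + (2/n)*(5*n - 3) = n + (2/n)*(-3 + 5*n) = n + 2*(-3 + 5*n)/n)
87*Z(V, -8) = 87*(10 + 19 - 6/19) = 87*(545/19) = 47415/19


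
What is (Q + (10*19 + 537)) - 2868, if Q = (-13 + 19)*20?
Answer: -2021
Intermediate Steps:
Q = 120 (Q = 6*20 = 120)
(Q + (10*19 + 537)) - 2868 = (120 + (10*19 + 537)) - 2868 = (120 + (190 + 537)) - 2868 = (120 + 727) - 2868 = 847 - 2868 = -2021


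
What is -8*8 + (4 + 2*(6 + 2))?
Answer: -44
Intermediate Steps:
-8*8 + (4 + 2*(6 + 2)) = -64 + (4 + 2*8) = -64 + (4 + 16) = -64 + 20 = -44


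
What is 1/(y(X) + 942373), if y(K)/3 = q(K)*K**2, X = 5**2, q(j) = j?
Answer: 1/989248 ≈ 1.0109e-6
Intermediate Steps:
X = 25
y(K) = 3*K**3 (y(K) = 3*(K*K**2) = 3*K**3)
1/(y(X) + 942373) = 1/(3*25**3 + 942373) = 1/(3*15625 + 942373) = 1/(46875 + 942373) = 1/989248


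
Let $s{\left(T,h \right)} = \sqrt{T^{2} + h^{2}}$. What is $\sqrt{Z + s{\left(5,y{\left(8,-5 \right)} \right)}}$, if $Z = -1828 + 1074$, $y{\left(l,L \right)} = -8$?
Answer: $\sqrt{-754 + \sqrt{89}} \approx 27.287 i$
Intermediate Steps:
$Z = -754$
$\sqrt{Z + s{\left(5,y{\left(8,-5 \right)} \right)}} = \sqrt{-754 + \sqrt{5^{2} + \left(-8\right)^{2}}} = \sqrt{-754 + \sqrt{25 + 64}} = \sqrt{-754 + \sqrt{89}}$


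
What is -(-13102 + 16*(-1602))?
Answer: 38734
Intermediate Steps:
-(-13102 + 16*(-1602)) = -(-13102 - 25632) = -1*(-38734) = 38734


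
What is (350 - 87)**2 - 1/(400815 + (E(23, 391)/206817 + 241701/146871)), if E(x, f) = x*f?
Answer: 93570094882091312702/1352775013162925 ≈ 69169.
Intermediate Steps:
E(x, f) = f*x
(350 - 87)**2 - 1/(400815 + (E(23, 391)/206817 + 241701/146871)) = (350 - 87)**2 - 1/(400815 + ((391*23)/206817 + 241701/146871)) = 263**2 - 1/(400815 + (8993*(1/206817) + 241701*(1/146871))) = 69169 - 1/(400815 + (8993/206817 + 80567/48957)) = 69169 - 1/(400815 + 5700965180/3375046623) = 69169 - 1/1352775013162925/3375046623 = 69169 - 1*3375046623/1352775013162925 = 69169 - 3375046623/1352775013162925 = 93570094882091312702/1352775013162925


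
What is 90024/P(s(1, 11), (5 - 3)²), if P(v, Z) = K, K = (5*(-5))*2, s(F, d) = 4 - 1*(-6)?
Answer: -45012/25 ≈ -1800.5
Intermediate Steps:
s(F, d) = 10 (s(F, d) = 4 + 6 = 10)
K = -50 (K = -25*2 = -50)
P(v, Z) = -50
90024/P(s(1, 11), (5 - 3)²) = 90024/(-50) = 90024*(-1/50) = -45012/25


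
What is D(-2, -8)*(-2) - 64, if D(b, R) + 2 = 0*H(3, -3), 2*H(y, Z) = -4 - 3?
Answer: -60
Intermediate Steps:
H(y, Z) = -7/2 (H(y, Z) = (-4 - 3)/2 = (1/2)*(-7) = -7/2)
D(b, R) = -2 (D(b, R) = -2 + 0*(-7/2) = -2 + 0 = -2)
D(-2, -8)*(-2) - 64 = -2*(-2) - 64 = 4 - 64 = -60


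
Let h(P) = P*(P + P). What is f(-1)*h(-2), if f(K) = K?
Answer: -8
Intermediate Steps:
h(P) = 2*P**2 (h(P) = P*(2*P) = 2*P**2)
f(-1)*h(-2) = -2*(-2)**2 = -2*4 = -1*8 = -8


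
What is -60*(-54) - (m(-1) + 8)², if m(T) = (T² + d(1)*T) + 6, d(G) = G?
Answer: 3044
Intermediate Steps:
m(T) = 6 + T + T² (m(T) = (T² + 1*T) + 6 = (T² + T) + 6 = (T + T²) + 6 = 6 + T + T²)
-60*(-54) - (m(-1) + 8)² = -60*(-54) - ((6 - 1 + (-1)²) + 8)² = 3240 - ((6 - 1 + 1) + 8)² = 3240 - (6 + 8)² = 3240 - 1*14² = 3240 - 1*196 = 3240 - 196 = 3044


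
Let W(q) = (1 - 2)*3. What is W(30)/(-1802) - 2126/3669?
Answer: -3820045/6611538 ≈ -0.57778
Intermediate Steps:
W(q) = -3 (W(q) = -1*3 = -3)
W(30)/(-1802) - 2126/3669 = -3/(-1802) - 2126/3669 = -3*(-1/1802) - 2126*1/3669 = 3/1802 - 2126/3669 = -3820045/6611538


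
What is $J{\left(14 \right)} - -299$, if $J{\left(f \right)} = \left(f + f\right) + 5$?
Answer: $332$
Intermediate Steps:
$J{\left(f \right)} = 5 + 2 f$ ($J{\left(f \right)} = 2 f + 5 = 5 + 2 f$)
$J{\left(14 \right)} - -299 = \left(5 + 2 \cdot 14\right) - -299 = \left(5 + 28\right) + 299 = 33 + 299 = 332$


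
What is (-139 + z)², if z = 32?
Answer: 11449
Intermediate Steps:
(-139 + z)² = (-139 + 32)² = (-107)² = 11449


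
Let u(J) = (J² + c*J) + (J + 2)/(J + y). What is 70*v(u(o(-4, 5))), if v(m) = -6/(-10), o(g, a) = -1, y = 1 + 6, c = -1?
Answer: 42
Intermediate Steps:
y = 7
u(J) = J² - J + (2 + J)/(7 + J) (u(J) = (J² - J) + (J + 2)/(J + 7) = (J² - J) + (2 + J)/(7 + J) = J² - J + (2 + J)/(7 + J))
v(m) = ⅗ (v(m) = -6*(-⅒) = ⅗)
70*v(u(o(-4, 5))) = 70*(⅗) = 42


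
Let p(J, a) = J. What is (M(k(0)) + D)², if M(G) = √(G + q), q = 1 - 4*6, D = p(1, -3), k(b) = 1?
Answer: (1 + I*√22)² ≈ -21.0 + 9.3808*I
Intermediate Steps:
D = 1
q = -23 (q = 1 - 24 = -23)
M(G) = √(-23 + G) (M(G) = √(G - 23) = √(-23 + G))
(M(k(0)) + D)² = (√(-23 + 1) + 1)² = (√(-22) + 1)² = (I*√22 + 1)² = (1 + I*√22)²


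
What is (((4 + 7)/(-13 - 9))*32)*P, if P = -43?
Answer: 688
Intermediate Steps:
(((4 + 7)/(-13 - 9))*32)*P = (((4 + 7)/(-13 - 9))*32)*(-43) = ((11/(-22))*32)*(-43) = ((11*(-1/22))*32)*(-43) = -½*32*(-43) = -16*(-43) = 688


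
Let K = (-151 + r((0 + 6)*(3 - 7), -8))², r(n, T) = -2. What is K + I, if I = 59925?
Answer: 83334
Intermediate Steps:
K = 23409 (K = (-151 - 2)² = (-153)² = 23409)
K + I = 23409 + 59925 = 83334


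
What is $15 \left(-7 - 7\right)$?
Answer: $-210$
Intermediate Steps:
$15 \left(-7 - 7\right) = 15 \left(-14\right) = -210$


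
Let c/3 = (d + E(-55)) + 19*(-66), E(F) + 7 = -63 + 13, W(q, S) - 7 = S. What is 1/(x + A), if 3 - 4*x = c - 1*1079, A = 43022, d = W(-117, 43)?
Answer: 4/176953 ≈ 2.2605e-5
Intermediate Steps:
W(q, S) = 7 + S
d = 50 (d = 7 + 43 = 50)
E(F) = -57 (E(F) = -7 + (-63 + 13) = -7 - 50 = -57)
c = -3783 (c = 3*((50 - 57) + 19*(-66)) = 3*(-7 - 1254) = 3*(-1261) = -3783)
x = 4865/4 (x = ¾ - (-3783 - 1*1079)/4 = ¾ - (-3783 - 1079)/4 = ¾ - ¼*(-4862) = ¾ + 2431/2 = 4865/4 ≈ 1216.3)
1/(x + A) = 1/(4865/4 + 43022) = 1/(176953/4) = 4/176953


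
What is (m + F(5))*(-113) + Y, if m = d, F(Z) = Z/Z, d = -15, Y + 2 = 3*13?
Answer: 1619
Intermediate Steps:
Y = 37 (Y = -2 + 3*13 = -2 + 39 = 37)
F(Z) = 1
m = -15
(m + F(5))*(-113) + Y = (-15 + 1)*(-113) + 37 = -14*(-113) + 37 = 1582 + 37 = 1619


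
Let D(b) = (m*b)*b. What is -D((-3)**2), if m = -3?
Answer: 243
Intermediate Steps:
D(b) = -3*b**2 (D(b) = (-3*b)*b = -3*b**2)
-D((-3)**2) = -(-3)*((-3)**2)**2 = -(-3)*9**2 = -(-3)*81 = -1*(-243) = 243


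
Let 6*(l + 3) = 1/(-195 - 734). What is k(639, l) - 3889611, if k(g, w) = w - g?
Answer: -21684270223/5574 ≈ -3.8903e+6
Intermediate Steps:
l = -16723/5574 (l = -3 + 1/(6*(-195 - 734)) = -3 + (1/6)/(-929) = -3 + (1/6)*(-1/929) = -3 - 1/5574 = -16723/5574 ≈ -3.0002)
k(639, l) - 3889611 = (-16723/5574 - 1*639) - 3889611 = (-16723/5574 - 639) - 3889611 = -3578509/5574 - 3889611 = -21684270223/5574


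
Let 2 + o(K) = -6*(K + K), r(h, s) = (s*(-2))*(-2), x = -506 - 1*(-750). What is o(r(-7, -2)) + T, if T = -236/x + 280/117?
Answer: 681055/7137 ≈ 95.426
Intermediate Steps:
x = 244 (x = -506 + 750 = 244)
r(h, s) = 4*s (r(h, s) = -2*s*(-2) = 4*s)
o(K) = -2 - 12*K (o(K) = -2 - 6*(K + K) = -2 - 12*K)
T = 10177/7137 (T = -236/244 + 280/117 = -236*1/244 + 280*(1/117) = -59/61 + 280/117 = 10177/7137 ≈ 1.4259)
o(r(-7, -2)) + T = (-2 - 48*(-2)) + 10177/7137 = (-2 - 12*(-8)) + 10177/7137 = (-2 + 96) + 10177/7137 = 94 + 10177/7137 = 681055/7137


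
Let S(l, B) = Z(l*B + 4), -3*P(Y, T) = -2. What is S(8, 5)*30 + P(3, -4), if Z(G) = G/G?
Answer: 92/3 ≈ 30.667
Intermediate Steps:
P(Y, T) = ⅔ (P(Y, T) = -⅓*(-2) = ⅔)
Z(G) = 1
S(l, B) = 1
S(8, 5)*30 + P(3, -4) = 1*30 + ⅔ = 30 + ⅔ = 92/3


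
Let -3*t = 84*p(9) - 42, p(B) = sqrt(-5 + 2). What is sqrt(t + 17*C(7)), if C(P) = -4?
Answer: sqrt(-54 - 28*I*sqrt(3)) ≈ 3.048 - 7.9555*I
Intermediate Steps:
p(B) = I*sqrt(3) (p(B) = sqrt(-3) = I*sqrt(3))
t = 14 - 28*I*sqrt(3) (t = -(84*(I*sqrt(3)) - 42)/3 = -(84*I*sqrt(3) - 42)/3 = -(-42 + 84*I*sqrt(3))/3 = 14 - 28*I*sqrt(3) ≈ 14.0 - 48.497*I)
sqrt(t + 17*C(7)) = sqrt((14 - 28*I*sqrt(3)) + 17*(-4)) = sqrt((14 - 28*I*sqrt(3)) - 68) = sqrt(-54 - 28*I*sqrt(3))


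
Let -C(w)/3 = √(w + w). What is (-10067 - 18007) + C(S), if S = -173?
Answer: -28074 - 3*I*√346 ≈ -28074.0 - 55.803*I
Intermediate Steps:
C(w) = -3*√2*√w (C(w) = -3*√(w + w) = -3*√2*√w)
(-10067 - 18007) + C(S) = (-10067 - 18007) - 3*√2*√(-173) = -28074 - 3*√2*I*√173 = -28074 - 3*I*√346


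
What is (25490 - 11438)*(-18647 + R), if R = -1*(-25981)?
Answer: 103057368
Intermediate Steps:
R = 25981
(25490 - 11438)*(-18647 + R) = (25490 - 11438)*(-18647 + 25981) = 14052*7334 = 103057368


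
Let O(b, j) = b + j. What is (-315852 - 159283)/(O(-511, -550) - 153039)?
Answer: 95027/30820 ≈ 3.0833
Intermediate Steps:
(-315852 - 159283)/(O(-511, -550) - 153039) = (-315852 - 159283)/((-511 - 550) - 153039) = -475135/(-1061 - 153039) = -475135/(-154100) = -475135*(-1/154100) = 95027/30820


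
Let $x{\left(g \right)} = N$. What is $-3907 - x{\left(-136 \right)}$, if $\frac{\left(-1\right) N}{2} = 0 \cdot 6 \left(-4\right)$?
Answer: $-3907$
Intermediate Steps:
$N = 0$ ($N = - 2 \cdot 0 \cdot 6 \left(-4\right) = - 2 \cdot 0 \left(-4\right) = \left(-2\right) 0 = 0$)
$x{\left(g \right)} = 0$
$-3907 - x{\left(-136 \right)} = -3907 - 0 = -3907 + 0 = -3907$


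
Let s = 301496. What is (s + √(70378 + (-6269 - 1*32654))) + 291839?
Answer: 593335 + 3*√3495 ≈ 5.9351e+5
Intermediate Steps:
(s + √(70378 + (-6269 - 1*32654))) + 291839 = (301496 + √(70378 + (-6269 - 1*32654))) + 291839 = (301496 + √(70378 + (-6269 - 32654))) + 291839 = (301496 + √(70378 - 38923)) + 291839 = (301496 + √31455) + 291839 = (301496 + 3*√3495) + 291839 = 593335 + 3*√3495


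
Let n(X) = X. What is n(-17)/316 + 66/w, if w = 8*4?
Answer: 2539/1264 ≈ 2.0087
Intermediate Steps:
w = 32
n(-17)/316 + 66/w = -17/316 + 66/32 = -17*1/316 + 66*(1/32) = -17/316 + 33/16 = 2539/1264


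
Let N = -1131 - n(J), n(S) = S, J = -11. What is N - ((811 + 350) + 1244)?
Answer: -3525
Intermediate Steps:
N = -1120 (N = -1131 - 1*(-11) = -1131 + 11 = -1120)
N - ((811 + 350) + 1244) = -1120 - ((811 + 350) + 1244) = -1120 - (1161 + 1244) = -1120 - 1*2405 = -1120 - 2405 = -3525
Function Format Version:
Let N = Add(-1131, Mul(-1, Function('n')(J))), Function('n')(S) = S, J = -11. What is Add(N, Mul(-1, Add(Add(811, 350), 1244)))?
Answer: -3525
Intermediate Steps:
N = -1120 (N = Add(-1131, Mul(-1, -11)) = Add(-1131, 11) = -1120)
Add(N, Mul(-1, Add(Add(811, 350), 1244))) = Add(-1120, Mul(-1, Add(Add(811, 350), 1244))) = Add(-1120, Mul(-1, Add(1161, 1244))) = Add(-1120, Mul(-1, 2405)) = Add(-1120, -2405) = -3525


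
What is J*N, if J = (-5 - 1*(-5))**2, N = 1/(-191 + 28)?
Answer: 0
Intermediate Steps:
N = -1/163 (N = 1/(-163) = -1/163 ≈ -0.0061350)
J = 0 (J = (-5 + 5)**2 = 0**2 = 0)
J*N = 0*(-1/163) = 0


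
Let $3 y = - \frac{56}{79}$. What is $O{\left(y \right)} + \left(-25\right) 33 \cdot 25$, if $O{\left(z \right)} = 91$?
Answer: $-20534$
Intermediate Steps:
$y = - \frac{56}{237}$ ($y = \frac{\left(-56\right) \frac{1}{79}}{3} = \frac{1}{3} \left(- \frac{56}{79}\right) = - \frac{56}{237} \approx -0.23629$)
$O{\left(y \right)} + \left(-25\right) 33 \cdot 25 = 91 + \left(-25\right) 33 \cdot 25 = 91 - 20625 = -20534$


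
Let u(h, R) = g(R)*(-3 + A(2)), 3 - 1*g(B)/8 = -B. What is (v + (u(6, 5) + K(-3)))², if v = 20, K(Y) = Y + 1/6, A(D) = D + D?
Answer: 237169/36 ≈ 6588.0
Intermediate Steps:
A(D) = 2*D
g(B) = 24 + 8*B (g(B) = 24 - (-8)*B = 24 + 8*B)
K(Y) = ⅙ + Y (K(Y) = Y + ⅙ = ⅙ + Y)
u(h, R) = 24 + 8*R (u(h, R) = (24 + 8*R)*(-3 + 2*2) = (24 + 8*R)*(-3 + 4) = (24 + 8*R)*1 = 24 + 8*R)
(v + (u(6, 5) + K(-3)))² = (20 + ((24 + 8*5) + (⅙ - 3)))² = (20 + ((24 + 40) - 17/6))² = (20 + (64 - 17/6))² = (20 + 367/6)² = (487/6)² = 237169/36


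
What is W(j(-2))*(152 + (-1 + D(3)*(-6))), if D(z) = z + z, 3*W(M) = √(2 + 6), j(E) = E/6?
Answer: 230*√2/3 ≈ 108.42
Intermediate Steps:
j(E) = E/6 (j(E) = E*(⅙) = E/6)
W(M) = 2*√2/3 (W(M) = √(2 + 6)/3 = √8/3 = (2*√2)/3 = 2*√2/3)
D(z) = 2*z
W(j(-2))*(152 + (-1 + D(3)*(-6))) = (2*√2/3)*(152 + (-1 + (2*3)*(-6))) = (2*√2/3)*(152 + (-1 + 6*(-6))) = (2*√2/3)*(152 + (-1 - 36)) = (2*√2/3)*(152 - 37) = (2*√2/3)*115 = 230*√2/3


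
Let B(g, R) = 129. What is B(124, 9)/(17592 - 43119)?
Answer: -43/8509 ≈ -0.0050535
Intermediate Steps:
B(124, 9)/(17592 - 43119) = 129/(17592 - 43119) = 129/(-25527) = 129*(-1/25527) = -43/8509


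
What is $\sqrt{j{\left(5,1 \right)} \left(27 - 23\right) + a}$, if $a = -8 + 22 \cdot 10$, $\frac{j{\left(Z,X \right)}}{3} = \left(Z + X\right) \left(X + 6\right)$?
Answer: $2 \sqrt{179} \approx 26.758$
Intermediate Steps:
$j{\left(Z,X \right)} = 3 \left(6 + X\right) \left(X + Z\right)$ ($j{\left(Z,X \right)} = 3 \left(Z + X\right) \left(X + 6\right) = 3 \left(X + Z\right) \left(6 + X\right) = 3 \left(6 + X\right) \left(X + Z\right)$)
$a = 212$ ($a = -8 + 220 = 212$)
$\sqrt{j{\left(5,1 \right)} \left(27 - 23\right) + a} = \sqrt{\left(3 \cdot 1^{2} + 18 \cdot 1 + 18 \cdot 5 + 3 \cdot 1 \cdot 5\right) \left(27 - 23\right) + 212} = \sqrt{\left(3 \cdot 1 + 18 + 90 + 15\right) 4 + 212} = \sqrt{\left(3 + 18 + 90 + 15\right) 4 + 212} = \sqrt{126 \cdot 4 + 212} = \sqrt{504 + 212} = \sqrt{716} = 2 \sqrt{179}$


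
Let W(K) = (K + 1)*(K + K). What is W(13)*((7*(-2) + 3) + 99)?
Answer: 32032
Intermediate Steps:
W(K) = 2*K*(1 + K) (W(K) = (1 + K)*(2*K) = 2*K*(1 + K))
W(13)*((7*(-2) + 3) + 99) = (2*13*(1 + 13))*((7*(-2) + 3) + 99) = (2*13*14)*((-14 + 3) + 99) = 364*(-11 + 99) = 364*88 = 32032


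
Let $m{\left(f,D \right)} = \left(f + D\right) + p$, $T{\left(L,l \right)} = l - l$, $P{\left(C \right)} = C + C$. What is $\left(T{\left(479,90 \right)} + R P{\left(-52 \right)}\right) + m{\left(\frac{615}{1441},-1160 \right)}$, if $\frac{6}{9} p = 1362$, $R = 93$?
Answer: $- \frac{12664334}{1441} \approx -8788.6$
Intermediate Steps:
$p = 2043$ ($p = \frac{3}{2} \cdot 1362 = 2043$)
$P{\left(C \right)} = 2 C$
$T{\left(L,l \right)} = 0$
$m{\left(f,D \right)} = 2043 + D + f$ ($m{\left(f,D \right)} = \left(f + D\right) + 2043 = \left(D + f\right) + 2043 = 2043 + D + f$)
$\left(T{\left(479,90 \right)} + R P{\left(-52 \right)}\right) + m{\left(\frac{615}{1441},-1160 \right)} = \left(0 + 93 \cdot 2 \left(-52\right)\right) + \left(2043 - 1160 + \frac{615}{1441}\right) = \left(0 + 93 \left(-104\right)\right) + \left(2043 - 1160 + 615 \cdot \frac{1}{1441}\right) = \left(0 - 9672\right) + \left(2043 - 1160 + \frac{615}{1441}\right) = -9672 + \frac{1273018}{1441} = - \frac{12664334}{1441}$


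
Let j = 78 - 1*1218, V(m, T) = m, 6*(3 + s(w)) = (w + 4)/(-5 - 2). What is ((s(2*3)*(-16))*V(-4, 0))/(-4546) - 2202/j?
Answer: 17931451/9069270 ≈ 1.9772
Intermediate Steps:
s(w) = -65/21 - w/42 (s(w) = -3 + ((w + 4)/(-5 - 2))/6 = -3 + ((4 + w)/(-7))/6 = -3 + ((4 + w)*(-⅐))/6 = -3 + (-4/7 - w/7)/6 = -3 + (-2/21 - w/42) = -65/21 - w/42)
j = -1140 (j = 78 - 1218 = -1140)
((s(2*3)*(-16))*V(-4, 0))/(-4546) - 2202/j = (((-65/21 - 3/21)*(-16))*(-4))/(-4546) - 2202/(-1140) = (((-65/21 - 1/42*6)*(-16))*(-4))*(-1/4546) - 2202*(-1/1140) = (((-65/21 - ⅐)*(-16))*(-4))*(-1/4546) + 367/190 = (-68/21*(-16)*(-4))*(-1/4546) + 367/190 = ((1088/21)*(-4))*(-1/4546) + 367/190 = -4352/21*(-1/4546) + 367/190 = 2176/47733 + 367/190 = 17931451/9069270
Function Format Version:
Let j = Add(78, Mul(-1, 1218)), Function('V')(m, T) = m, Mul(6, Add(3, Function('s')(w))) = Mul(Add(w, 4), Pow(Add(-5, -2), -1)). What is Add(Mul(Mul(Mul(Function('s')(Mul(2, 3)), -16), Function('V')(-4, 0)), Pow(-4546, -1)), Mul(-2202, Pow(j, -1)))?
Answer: Rational(17931451, 9069270) ≈ 1.9772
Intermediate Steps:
Function('s')(w) = Add(Rational(-65, 21), Mul(Rational(-1, 42), w)) (Function('s')(w) = Add(-3, Mul(Rational(1, 6), Mul(Add(w, 4), Pow(Add(-5, -2), -1)))) = Add(-3, Mul(Rational(1, 6), Mul(Add(4, w), Pow(-7, -1)))) = Add(-3, Mul(Rational(1, 6), Mul(Add(4, w), Rational(-1, 7)))) = Add(-3, Mul(Rational(1, 6), Add(Rational(-4, 7), Mul(Rational(-1, 7), w)))) = Add(-3, Add(Rational(-2, 21), Mul(Rational(-1, 42), w))) = Add(Rational(-65, 21), Mul(Rational(-1, 42), w)))
j = -1140 (j = Add(78, -1218) = -1140)
Add(Mul(Mul(Mul(Function('s')(Mul(2, 3)), -16), Function('V')(-4, 0)), Pow(-4546, -1)), Mul(-2202, Pow(j, -1))) = Add(Mul(Mul(Mul(Add(Rational(-65, 21), Mul(Rational(-1, 42), Mul(2, 3))), -16), -4), Pow(-4546, -1)), Mul(-2202, Pow(-1140, -1))) = Add(Mul(Mul(Mul(Add(Rational(-65, 21), Mul(Rational(-1, 42), 6)), -16), -4), Rational(-1, 4546)), Mul(-2202, Rational(-1, 1140))) = Add(Mul(Mul(Mul(Add(Rational(-65, 21), Rational(-1, 7)), -16), -4), Rational(-1, 4546)), Rational(367, 190)) = Add(Mul(Mul(Mul(Rational(-68, 21), -16), -4), Rational(-1, 4546)), Rational(367, 190)) = Add(Mul(Mul(Rational(1088, 21), -4), Rational(-1, 4546)), Rational(367, 190)) = Add(Mul(Rational(-4352, 21), Rational(-1, 4546)), Rational(367, 190)) = Add(Rational(2176, 47733), Rational(367, 190)) = Rational(17931451, 9069270)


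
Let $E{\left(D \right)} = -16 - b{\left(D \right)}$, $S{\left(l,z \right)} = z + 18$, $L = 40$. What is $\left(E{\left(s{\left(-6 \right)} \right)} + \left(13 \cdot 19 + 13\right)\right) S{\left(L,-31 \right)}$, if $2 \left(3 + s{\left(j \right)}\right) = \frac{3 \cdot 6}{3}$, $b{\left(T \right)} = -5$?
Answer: $-3237$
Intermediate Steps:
$S{\left(l,z \right)} = 18 + z$
$s{\left(j \right)} = 0$ ($s{\left(j \right)} = -3 + \frac{3 \cdot 6 \cdot \frac{1}{3}}{2} = -3 + \frac{18 \cdot \frac{1}{3}}{2} = -3 + \frac{1}{2} \cdot 6 = -3 + 3 = 0$)
$E{\left(D \right)} = -11$ ($E{\left(D \right)} = -16 - -5 = -16 + 5 = -11$)
$\left(E{\left(s{\left(-6 \right)} \right)} + \left(13 \cdot 19 + 13\right)\right) S{\left(L,-31 \right)} = \left(-11 + \left(13 \cdot 19 + 13\right)\right) \left(18 - 31\right) = \left(-11 + \left(247 + 13\right)\right) \left(-13\right) = \left(-11 + 260\right) \left(-13\right) = 249 \left(-13\right) = -3237$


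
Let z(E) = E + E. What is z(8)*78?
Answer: 1248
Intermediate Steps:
z(E) = 2*E
z(8)*78 = (2*8)*78 = 16*78 = 1248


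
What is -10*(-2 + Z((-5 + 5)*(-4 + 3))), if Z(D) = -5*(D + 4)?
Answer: 220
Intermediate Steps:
Z(D) = -20 - 5*D (Z(D) = -5*(4 + D) = -20 - 5*D)
-10*(-2 + Z((-5 + 5)*(-4 + 3))) = -10*(-2 + (-20 - 5*(-5 + 5)*(-4 + 3))) = -10*(-2 + (-20 - 0*(-1))) = -10*(-2 + (-20 - 5*0)) = -10*(-2 + (-20 + 0)) = -10*(-2 - 20) = -10*(-22) = 220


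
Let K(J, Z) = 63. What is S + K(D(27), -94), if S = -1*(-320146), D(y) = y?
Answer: 320209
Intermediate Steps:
S = 320146
S + K(D(27), -94) = 320146 + 63 = 320209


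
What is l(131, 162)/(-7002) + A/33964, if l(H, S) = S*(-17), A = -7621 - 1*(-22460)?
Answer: 10968863/13211996 ≈ 0.83022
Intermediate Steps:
A = 14839 (A = -7621 + 22460 = 14839)
l(H, S) = -17*S
l(131, 162)/(-7002) + A/33964 = -17*162/(-7002) + 14839/33964 = -2754*(-1/7002) + 14839*(1/33964) = 153/389 + 14839/33964 = 10968863/13211996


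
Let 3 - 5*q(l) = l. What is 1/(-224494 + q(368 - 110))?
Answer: -1/224545 ≈ -4.4535e-6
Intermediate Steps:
q(l) = ⅗ - l/5
1/(-224494 + q(368 - 110)) = 1/(-224494 + (⅗ - (368 - 110)/5)) = 1/(-224494 + (⅗ - ⅕*258)) = 1/(-224494 + (⅗ - 258/5)) = 1/(-224494 - 51) = 1/(-224545) = -1/224545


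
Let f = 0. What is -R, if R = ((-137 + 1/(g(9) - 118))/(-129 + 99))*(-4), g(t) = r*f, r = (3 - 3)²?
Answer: 5389/295 ≈ 18.268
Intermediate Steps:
r = 0 (r = 0² = 0)
g(t) = 0 (g(t) = 0*0 = 0)
R = -5389/295 (R = ((-137 + 1/(0 - 118))/(-129 + 99))*(-4) = ((-137 + 1/(-118))/(-30))*(-4) = ((-137 - 1/118)*(-1/30))*(-4) = -16167/118*(-1/30)*(-4) = (5389/1180)*(-4) = -5389/295 ≈ -18.268)
-R = -1*(-5389/295) = 5389/295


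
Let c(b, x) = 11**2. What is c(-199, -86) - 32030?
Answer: -31909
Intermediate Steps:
c(b, x) = 121
c(-199, -86) - 32030 = 121 - 32030 = -31909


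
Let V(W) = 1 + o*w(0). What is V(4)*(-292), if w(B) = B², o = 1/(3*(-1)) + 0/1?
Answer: -292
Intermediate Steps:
o = -⅓ (o = (⅓)*(-1) + 0*1 = -⅓ + 0 = -⅓ ≈ -0.33333)
V(W) = 1 (V(W) = 1 - ⅓*0² = 1 - ⅓*0 = 1 + 0 = 1)
V(4)*(-292) = 1*(-292) = -292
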